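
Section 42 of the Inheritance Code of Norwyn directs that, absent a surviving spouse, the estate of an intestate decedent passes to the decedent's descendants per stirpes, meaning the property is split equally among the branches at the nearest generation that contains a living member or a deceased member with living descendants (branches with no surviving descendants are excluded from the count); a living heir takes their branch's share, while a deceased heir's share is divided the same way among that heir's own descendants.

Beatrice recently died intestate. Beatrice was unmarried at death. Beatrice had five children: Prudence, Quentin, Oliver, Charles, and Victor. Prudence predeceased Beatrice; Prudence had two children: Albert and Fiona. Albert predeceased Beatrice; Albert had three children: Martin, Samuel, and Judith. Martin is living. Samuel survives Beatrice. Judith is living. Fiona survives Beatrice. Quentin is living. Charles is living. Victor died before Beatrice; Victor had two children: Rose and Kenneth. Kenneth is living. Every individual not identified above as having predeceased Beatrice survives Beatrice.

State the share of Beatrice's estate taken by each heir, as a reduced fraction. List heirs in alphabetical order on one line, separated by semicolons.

There is no surviving spouse, so the entire estate passes to Beatrice's descendants per stirpes.
The estate is divided into 5 equal shares of 1/5 among Prudence, Quentin, Oliver, Charles, Victor.
Prudence predeceased; the 1/5 allotted to Prudence's branch passes to Prudence's issue by representation.
The 1/5 is divided into 2 equal shares of 1/10 among Albert, Fiona.
Albert predeceased; the 1/10 allotted to Albert's branch passes to Albert's issue by representation.
The 1/10 is divided into 3 equal shares of 1/30 among Martin, Samuel, Judith.
Martin is living and takes 1/30.
Samuel is living and takes 1/30.
Judith is living and takes 1/30.
Fiona is living and takes 1/10.
Quentin is living and takes 1/5.
Oliver is living and takes 1/5.
Charles is living and takes 1/5.
Victor predeceased; the 1/5 allotted to Victor's branch passes to Victor's issue by representation.
The 1/5 is divided into 2 equal shares of 1/10 among Rose, Kenneth.
Rose is living and takes 1/10.
Kenneth is living and takes 1/10.

Charles 1/5; Fiona 1/10; Judith 1/30; Kenneth 1/10; Martin 1/30; Oliver 1/5; Quentin 1/5; Rose 1/10; Samuel 1/30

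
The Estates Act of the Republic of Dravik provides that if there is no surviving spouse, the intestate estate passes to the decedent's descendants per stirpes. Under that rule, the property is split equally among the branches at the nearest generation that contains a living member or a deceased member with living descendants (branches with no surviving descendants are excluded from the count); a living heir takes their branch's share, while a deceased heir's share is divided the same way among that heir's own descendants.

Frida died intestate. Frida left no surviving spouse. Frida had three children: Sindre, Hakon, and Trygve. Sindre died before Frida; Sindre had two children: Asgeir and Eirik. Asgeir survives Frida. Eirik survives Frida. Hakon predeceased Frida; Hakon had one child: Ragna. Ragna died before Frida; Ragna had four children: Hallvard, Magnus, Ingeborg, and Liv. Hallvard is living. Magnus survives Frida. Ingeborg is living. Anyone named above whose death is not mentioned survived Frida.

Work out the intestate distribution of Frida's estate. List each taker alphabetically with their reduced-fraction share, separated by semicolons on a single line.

Asgeir 1/6; Eirik 1/6; Hallvard 1/12; Ingeborg 1/12; Liv 1/12; Magnus 1/12; Trygve 1/3

There is no surviving spouse, so the entire estate passes to Frida's descendants per stirpes.
The estate is divided into 3 equal shares of 1/3 among Sindre, Hakon, Trygve.
Sindre predeceased; the 1/3 allotted to Sindre's branch passes to Sindre's issue by representation.
The 1/3 is divided into 2 equal shares of 1/6 among Asgeir, Eirik.
Asgeir is living and takes 1/6.
Eirik is living and takes 1/6.
Hakon predeceased; the 1/3 allotted to Hakon's branch passes to Hakon's issue by representation.
Ragna's line is the sole branch at this level, so the full 1/3 passes to Ragna's issue by representation.
The 1/3 is divided into 4 equal shares of 1/12 among Hallvard, Magnus, Ingeborg, Liv.
Hallvard is living and takes 1/12.
Magnus is living and takes 1/12.
Ingeborg is living and takes 1/12.
Liv is living and takes 1/12.
Trygve is living and takes 1/3.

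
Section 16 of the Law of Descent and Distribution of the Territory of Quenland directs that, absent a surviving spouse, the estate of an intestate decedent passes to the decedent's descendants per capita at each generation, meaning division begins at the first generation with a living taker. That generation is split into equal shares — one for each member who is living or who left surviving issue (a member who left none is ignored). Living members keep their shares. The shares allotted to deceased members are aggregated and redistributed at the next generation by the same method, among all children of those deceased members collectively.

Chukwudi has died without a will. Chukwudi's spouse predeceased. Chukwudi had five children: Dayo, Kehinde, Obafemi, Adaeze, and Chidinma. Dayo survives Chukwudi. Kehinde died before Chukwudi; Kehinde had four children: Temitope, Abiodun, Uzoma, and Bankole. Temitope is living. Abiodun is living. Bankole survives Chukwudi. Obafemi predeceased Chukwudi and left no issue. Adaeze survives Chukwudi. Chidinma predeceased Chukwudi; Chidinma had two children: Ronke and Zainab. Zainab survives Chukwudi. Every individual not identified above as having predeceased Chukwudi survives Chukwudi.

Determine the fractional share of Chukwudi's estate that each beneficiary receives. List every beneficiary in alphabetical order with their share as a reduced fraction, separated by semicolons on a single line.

Abiodun 1/12; Adaeze 1/4; Bankole 1/12; Dayo 1/4; Ronke 1/12; Temitope 1/12; Uzoma 1/12; Zainab 1/12

There is no surviving spouse, so the entire estate passes to Chukwudi's descendants per capita at each generation.
At generation 1 (Dayo, Kehinde, Adaeze, Chidinma) there are 4 shares of (1)/4 = 1/4 each.
Living: Dayo and Adaeze — each takes 1/4.
Deceased: Kehinde and Chidinma. Their combined 1/2 is pooled and carried to generation 2.
At generation 2 (Temitope, Abiodun, Uzoma, Bankole, Ronke, Zainab) there are 6 shares of (1/2)/6 = 1/12 each.
Living: Temitope, Abiodun, Uzoma, Bankole, Ronke, and Zainab — each takes 1/12.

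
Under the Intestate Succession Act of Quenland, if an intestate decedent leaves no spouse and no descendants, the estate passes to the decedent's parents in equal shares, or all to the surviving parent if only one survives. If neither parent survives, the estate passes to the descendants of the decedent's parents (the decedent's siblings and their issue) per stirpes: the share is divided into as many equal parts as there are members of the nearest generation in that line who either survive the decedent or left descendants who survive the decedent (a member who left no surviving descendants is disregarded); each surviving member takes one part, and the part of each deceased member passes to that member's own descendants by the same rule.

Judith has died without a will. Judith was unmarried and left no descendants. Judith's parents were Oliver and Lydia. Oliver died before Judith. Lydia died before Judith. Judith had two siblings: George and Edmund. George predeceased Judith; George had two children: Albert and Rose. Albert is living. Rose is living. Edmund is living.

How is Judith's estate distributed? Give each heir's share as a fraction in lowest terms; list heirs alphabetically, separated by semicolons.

Albert 1/4; Edmund 1/2; Rose 1/4

Neither parent survives and there are no descendants, so the estate passes to Judith's siblings and their issue per stirpes.
The estate is divided into 2 equal shares of 1/2 among George, Edmund.
George predeceased; the 1/2 allotted to George's branch passes to George's issue by representation.
The 1/2 is divided into 2 equal shares of 1/4 among Albert, Rose.
Albert is living and takes 1/4.
Rose is living and takes 1/4.
Edmund is living and takes 1/2.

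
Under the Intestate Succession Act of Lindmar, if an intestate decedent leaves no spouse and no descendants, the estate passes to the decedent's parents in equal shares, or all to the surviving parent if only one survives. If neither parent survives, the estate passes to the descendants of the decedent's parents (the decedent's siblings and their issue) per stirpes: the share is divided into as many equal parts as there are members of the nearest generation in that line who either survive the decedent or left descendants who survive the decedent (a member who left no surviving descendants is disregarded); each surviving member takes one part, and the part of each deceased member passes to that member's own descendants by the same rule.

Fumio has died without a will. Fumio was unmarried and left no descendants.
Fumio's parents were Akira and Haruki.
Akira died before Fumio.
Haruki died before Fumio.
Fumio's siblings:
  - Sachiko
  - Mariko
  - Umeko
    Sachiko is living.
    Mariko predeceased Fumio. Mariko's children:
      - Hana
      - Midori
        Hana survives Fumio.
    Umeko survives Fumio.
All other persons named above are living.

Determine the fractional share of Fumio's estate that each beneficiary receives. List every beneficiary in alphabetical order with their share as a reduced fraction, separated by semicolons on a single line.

Hana 1/6; Midori 1/6; Sachiko 1/3; Umeko 1/3

Neither parent survives and there are no descendants, so the estate passes to Fumio's siblings and their issue per stirpes.
The estate is divided into 3 equal shares of 1/3 among Sachiko, Mariko, Umeko.
Sachiko is living and takes 1/3.
Mariko predeceased; the 1/3 allotted to Mariko's branch passes to Mariko's issue by representation.
The 1/3 is divided into 2 equal shares of 1/6 among Hana, Midori.
Hana is living and takes 1/6.
Midori is living and takes 1/6.
Umeko is living and takes 1/3.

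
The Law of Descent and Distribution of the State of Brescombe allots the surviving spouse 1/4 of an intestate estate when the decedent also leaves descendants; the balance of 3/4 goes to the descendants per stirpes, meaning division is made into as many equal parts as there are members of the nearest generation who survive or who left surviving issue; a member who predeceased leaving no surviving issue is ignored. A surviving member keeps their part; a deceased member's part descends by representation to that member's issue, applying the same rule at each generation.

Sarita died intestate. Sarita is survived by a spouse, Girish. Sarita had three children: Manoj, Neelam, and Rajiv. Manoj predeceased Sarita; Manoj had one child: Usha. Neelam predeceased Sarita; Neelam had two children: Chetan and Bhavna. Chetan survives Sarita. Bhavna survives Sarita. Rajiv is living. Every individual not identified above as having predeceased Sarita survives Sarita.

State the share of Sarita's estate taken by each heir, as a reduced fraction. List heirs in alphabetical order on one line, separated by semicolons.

Girish, as surviving spouse, takes 1/4.
The remaining 3/4 passes to Sarita's descendants per stirpes.
The 3/4 is divided into 3 equal shares of 1/4 among Manoj, Neelam, Rajiv.
Manoj predeceased; the 1/4 allotted to Manoj's branch passes to Manoj's issue by representation.
Usha is the sole taker at this level and receives the full 1/4.
Neelam predeceased; the 1/4 allotted to Neelam's branch passes to Neelam's issue by representation.
The 1/4 is divided into 2 equal shares of 1/8 among Chetan, Bhavna.
Chetan is living and takes 1/8.
Bhavna is living and takes 1/8.
Rajiv is living and takes 1/4.

Bhavna 1/8; Chetan 1/8; Girish 1/4; Rajiv 1/4; Usha 1/4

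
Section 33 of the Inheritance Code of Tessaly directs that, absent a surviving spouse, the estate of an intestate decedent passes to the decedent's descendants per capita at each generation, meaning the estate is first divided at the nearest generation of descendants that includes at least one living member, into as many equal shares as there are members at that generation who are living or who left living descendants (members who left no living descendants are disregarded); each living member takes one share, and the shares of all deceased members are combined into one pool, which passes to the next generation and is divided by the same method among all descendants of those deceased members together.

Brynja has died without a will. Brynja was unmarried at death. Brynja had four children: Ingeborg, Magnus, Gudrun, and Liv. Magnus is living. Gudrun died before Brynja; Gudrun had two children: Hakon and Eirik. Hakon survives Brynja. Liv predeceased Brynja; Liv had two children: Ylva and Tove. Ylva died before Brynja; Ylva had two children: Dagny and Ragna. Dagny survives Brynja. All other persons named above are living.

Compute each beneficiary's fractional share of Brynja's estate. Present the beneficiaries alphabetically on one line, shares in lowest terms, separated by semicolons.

There is no surviving spouse, so the entire estate passes to Brynja's descendants per capita at each generation.
At generation 1 (Ingeborg, Magnus, Gudrun, Liv) there are 4 shares of (1)/4 = 1/4 each.
Living: Ingeborg and Magnus — each takes 1/4.
Deceased: Gudrun and Liv. Their combined 1/2 is pooled and carried to generation 2.
At generation 2 (Hakon, Eirik, Ylva, Tove) there are 4 shares of (1/2)/4 = 1/8 each.
Living: Hakon, Eirik, and Tove — each takes 1/8.
Deceased: Ylva. That 1/8 share is carried to generation 3.
At generation 3 (Dagny, Ragna) there are 2 shares of (1/8)/2 = 1/16 each.
Living: Dagny and Ragna — each takes 1/16.

Dagny 1/16; Eirik 1/8; Hakon 1/8; Ingeborg 1/4; Magnus 1/4; Ragna 1/16; Tove 1/8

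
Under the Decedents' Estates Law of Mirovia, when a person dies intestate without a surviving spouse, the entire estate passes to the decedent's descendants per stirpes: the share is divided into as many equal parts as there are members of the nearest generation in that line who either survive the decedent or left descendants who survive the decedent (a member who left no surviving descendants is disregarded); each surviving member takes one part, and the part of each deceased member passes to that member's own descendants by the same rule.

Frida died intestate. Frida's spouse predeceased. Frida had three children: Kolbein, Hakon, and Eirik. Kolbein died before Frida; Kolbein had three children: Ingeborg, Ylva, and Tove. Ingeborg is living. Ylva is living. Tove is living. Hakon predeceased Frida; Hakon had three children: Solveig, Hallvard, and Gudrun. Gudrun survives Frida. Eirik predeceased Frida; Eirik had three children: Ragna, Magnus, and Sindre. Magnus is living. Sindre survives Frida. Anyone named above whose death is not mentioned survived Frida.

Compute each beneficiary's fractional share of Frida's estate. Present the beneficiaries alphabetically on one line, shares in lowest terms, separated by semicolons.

There is no surviving spouse, so the entire estate passes to Frida's descendants per stirpes.
The estate is divided into 3 equal shares of 1/3 among Kolbein, Hakon, Eirik.
Kolbein predeceased; the 1/3 allotted to Kolbein's branch passes to Kolbein's issue by representation.
The 1/3 is divided into 3 equal shares of 1/9 among Ingeborg, Ylva, Tove.
Ingeborg is living and takes 1/9.
Ylva is living and takes 1/9.
Tove is living and takes 1/9.
Hakon predeceased; the 1/3 allotted to Hakon's branch passes to Hakon's issue by representation.
The 1/3 is divided into 3 equal shares of 1/9 among Solveig, Hallvard, Gudrun.
Solveig is living and takes 1/9.
Hallvard is living and takes 1/9.
Gudrun is living and takes 1/9.
Eirik predeceased; the 1/3 allotted to Eirik's branch passes to Eirik's issue by representation.
The 1/3 is divided into 3 equal shares of 1/9 among Ragna, Magnus, Sindre.
Ragna is living and takes 1/9.
Magnus is living and takes 1/9.
Sindre is living and takes 1/9.

Gudrun 1/9; Hallvard 1/9; Ingeborg 1/9; Magnus 1/9; Ragna 1/9; Sindre 1/9; Solveig 1/9; Tove 1/9; Ylva 1/9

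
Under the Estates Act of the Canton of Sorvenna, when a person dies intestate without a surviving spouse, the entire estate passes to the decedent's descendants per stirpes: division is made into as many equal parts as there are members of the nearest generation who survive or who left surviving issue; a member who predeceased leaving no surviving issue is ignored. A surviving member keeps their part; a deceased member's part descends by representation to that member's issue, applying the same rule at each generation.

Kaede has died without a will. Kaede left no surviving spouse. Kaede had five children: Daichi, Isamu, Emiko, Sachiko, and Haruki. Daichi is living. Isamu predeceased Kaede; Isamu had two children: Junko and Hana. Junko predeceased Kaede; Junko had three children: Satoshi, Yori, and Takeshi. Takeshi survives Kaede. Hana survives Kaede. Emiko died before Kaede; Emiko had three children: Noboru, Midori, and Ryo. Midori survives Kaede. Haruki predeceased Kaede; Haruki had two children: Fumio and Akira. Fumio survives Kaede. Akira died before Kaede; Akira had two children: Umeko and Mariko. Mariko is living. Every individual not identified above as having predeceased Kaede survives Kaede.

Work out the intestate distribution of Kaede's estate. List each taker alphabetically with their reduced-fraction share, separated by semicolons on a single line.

Daichi 1/5; Fumio 1/10; Hana 1/10; Mariko 1/20; Midori 1/15; Noboru 1/15; Ryo 1/15; Sachiko 1/5; Satoshi 1/30; Takeshi 1/30; Umeko 1/20; Yori 1/30

There is no surviving spouse, so the entire estate passes to Kaede's descendants per stirpes.
The estate is divided into 5 equal shares of 1/5 among Daichi, Isamu, Emiko, Sachiko, Haruki.
Daichi is living and takes 1/5.
Isamu predeceased; the 1/5 allotted to Isamu's branch passes to Isamu's issue by representation.
The 1/5 is divided into 2 equal shares of 1/10 among Junko, Hana.
Junko predeceased; the 1/10 allotted to Junko's branch passes to Junko's issue by representation.
The 1/10 is divided into 3 equal shares of 1/30 among Satoshi, Yori, Takeshi.
Satoshi is living and takes 1/30.
Yori is living and takes 1/30.
Takeshi is living and takes 1/30.
Hana is living and takes 1/10.
Emiko predeceased; the 1/5 allotted to Emiko's branch passes to Emiko's issue by representation.
The 1/5 is divided into 3 equal shares of 1/15 among Noboru, Midori, Ryo.
Noboru is living and takes 1/15.
Midori is living and takes 1/15.
Ryo is living and takes 1/15.
Sachiko is living and takes 1/5.
Haruki predeceased; the 1/5 allotted to Haruki's branch passes to Haruki's issue by representation.
The 1/5 is divided into 2 equal shares of 1/10 among Fumio, Akira.
Fumio is living and takes 1/10.
Akira predeceased; the 1/10 allotted to Akira's branch passes to Akira's issue by representation.
The 1/10 is divided into 2 equal shares of 1/20 among Umeko, Mariko.
Umeko is living and takes 1/20.
Mariko is living and takes 1/20.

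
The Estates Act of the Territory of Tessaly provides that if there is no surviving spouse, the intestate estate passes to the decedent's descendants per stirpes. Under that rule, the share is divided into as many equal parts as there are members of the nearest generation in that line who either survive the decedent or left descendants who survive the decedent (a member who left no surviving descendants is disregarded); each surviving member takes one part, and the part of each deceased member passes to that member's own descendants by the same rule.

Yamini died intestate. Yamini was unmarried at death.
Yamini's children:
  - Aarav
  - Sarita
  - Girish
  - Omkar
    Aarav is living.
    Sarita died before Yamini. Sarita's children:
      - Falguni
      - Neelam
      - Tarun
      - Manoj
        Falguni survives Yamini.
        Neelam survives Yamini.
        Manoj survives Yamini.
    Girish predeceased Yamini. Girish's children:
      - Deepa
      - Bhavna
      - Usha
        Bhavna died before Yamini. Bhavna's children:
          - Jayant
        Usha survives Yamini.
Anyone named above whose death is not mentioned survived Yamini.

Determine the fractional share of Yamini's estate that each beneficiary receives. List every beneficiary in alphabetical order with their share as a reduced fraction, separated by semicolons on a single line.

There is no surviving spouse, so the entire estate passes to Yamini's descendants per stirpes.
The estate is divided into 4 equal shares of 1/4 among Aarav, Sarita, Girish, Omkar.
Aarav is living and takes 1/4.
Sarita predeceased; the 1/4 allotted to Sarita's branch passes to Sarita's issue by representation.
The 1/4 is divided into 4 equal shares of 1/16 among Falguni, Neelam, Tarun, Manoj.
Falguni is living and takes 1/16.
Neelam is living and takes 1/16.
Tarun is living and takes 1/16.
Manoj is living and takes 1/16.
Girish predeceased; the 1/4 allotted to Girish's branch passes to Girish's issue by representation.
The 1/4 is divided into 3 equal shares of 1/12 among Deepa, Bhavna, Usha.
Deepa is living and takes 1/12.
Bhavna predeceased; the 1/12 allotted to Bhavna's branch passes to Bhavna's issue by representation.
Jayant is the sole taker at this level and receives the full 1/12.
Usha is living and takes 1/12.
Omkar is living and takes 1/4.

Aarav 1/4; Deepa 1/12; Falguni 1/16; Jayant 1/12; Manoj 1/16; Neelam 1/16; Omkar 1/4; Tarun 1/16; Usha 1/12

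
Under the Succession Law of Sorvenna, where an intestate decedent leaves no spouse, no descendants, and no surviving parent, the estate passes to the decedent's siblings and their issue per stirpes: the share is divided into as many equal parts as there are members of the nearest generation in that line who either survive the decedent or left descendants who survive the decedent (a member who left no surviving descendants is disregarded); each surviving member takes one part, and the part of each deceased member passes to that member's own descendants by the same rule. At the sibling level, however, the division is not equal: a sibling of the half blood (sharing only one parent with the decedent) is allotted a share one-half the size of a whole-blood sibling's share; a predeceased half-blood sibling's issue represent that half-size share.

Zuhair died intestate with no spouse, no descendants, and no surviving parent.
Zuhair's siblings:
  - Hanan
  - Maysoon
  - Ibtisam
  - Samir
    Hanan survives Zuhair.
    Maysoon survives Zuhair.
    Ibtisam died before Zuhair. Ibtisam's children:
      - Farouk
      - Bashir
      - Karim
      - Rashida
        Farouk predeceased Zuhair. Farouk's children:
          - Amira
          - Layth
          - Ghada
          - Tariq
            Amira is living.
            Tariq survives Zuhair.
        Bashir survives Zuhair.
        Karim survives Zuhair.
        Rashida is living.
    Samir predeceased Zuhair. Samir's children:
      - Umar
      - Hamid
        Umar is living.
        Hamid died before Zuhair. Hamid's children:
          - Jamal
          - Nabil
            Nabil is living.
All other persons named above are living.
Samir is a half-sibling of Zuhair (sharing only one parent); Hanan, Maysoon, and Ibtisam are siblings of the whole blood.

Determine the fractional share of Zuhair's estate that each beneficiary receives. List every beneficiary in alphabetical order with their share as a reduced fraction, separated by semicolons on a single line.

Amira 1/56; Bashir 1/14; Ghada 1/56; Hanan 2/7; Jamal 1/28; Karim 1/14; Layth 1/56; Maysoon 2/7; Nabil 1/28; Rashida 1/14; Tariq 1/56; Umar 1/14

No spouse, descendants, or parent survives, so the estate passes to Zuhair's siblings per stirpes.
Half-blood siblings count for one-half the weight of whole-blood siblings at the initial division.
Dividing 1 in proportion to weights (total weight 7/2): Hanan (weight 1) → 2/7; Maysoon (weight 1) → 2/7; Ibtisam (weight 1) → 2/7; Samir (weight 1/2) → 1/7.
Hanan is living and takes 2/7.
Maysoon is living and takes 2/7.
Ibtisam predeceased; the 2/7 allotted to Ibtisam's branch passes to Ibtisam's issue by representation.
The 2/7 is divided into 4 equal shares of 1/14 among Farouk, Bashir, Karim, Rashida.
Farouk predeceased; the 1/14 allotted to Farouk's branch passes to Farouk's issue by representation.
The 1/14 is divided into 4 equal shares of 1/56 among Amira, Layth, Ghada, Tariq.
Amira is living and takes 1/56.
Layth is living and takes 1/56.
Ghada is living and takes 1/56.
Tariq is living and takes 1/56.
Bashir is living and takes 1/14.
Karim is living and takes 1/14.
Rashida is living and takes 1/14.
Samir predeceased; the 1/7 allotted to Samir's branch passes to Samir's issue by representation.
The 1/7 is divided into 2 equal shares of 1/14 among Umar, Hamid.
Umar is living and takes 1/14.
Hamid predeceased; the 1/14 allotted to Hamid's branch passes to Hamid's issue by representation.
The 1/14 is divided into 2 equal shares of 1/28 among Jamal, Nabil.
Jamal is living and takes 1/28.
Nabil is living and takes 1/28.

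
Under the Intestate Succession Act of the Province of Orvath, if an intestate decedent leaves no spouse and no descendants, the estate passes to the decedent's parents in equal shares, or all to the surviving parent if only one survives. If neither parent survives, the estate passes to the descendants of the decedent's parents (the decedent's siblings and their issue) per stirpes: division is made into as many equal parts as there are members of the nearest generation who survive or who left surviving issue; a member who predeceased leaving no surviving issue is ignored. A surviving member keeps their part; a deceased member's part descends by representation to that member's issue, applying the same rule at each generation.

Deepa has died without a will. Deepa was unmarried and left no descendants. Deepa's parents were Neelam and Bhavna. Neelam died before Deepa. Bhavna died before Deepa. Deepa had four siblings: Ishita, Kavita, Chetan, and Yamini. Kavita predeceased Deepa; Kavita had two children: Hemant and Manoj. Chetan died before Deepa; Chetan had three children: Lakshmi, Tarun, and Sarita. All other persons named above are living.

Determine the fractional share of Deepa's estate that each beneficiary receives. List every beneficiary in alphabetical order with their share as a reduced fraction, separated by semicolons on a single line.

Hemant 1/8; Ishita 1/4; Lakshmi 1/12; Manoj 1/8; Sarita 1/12; Tarun 1/12; Yamini 1/4

Neither parent survives and there are no descendants, so the estate passes to Deepa's siblings and their issue per stirpes.
The estate is divided into 4 equal shares of 1/4 among Ishita, Kavita, Chetan, Yamini.
Ishita is living and takes 1/4.
Kavita predeceased; the 1/4 allotted to Kavita's branch passes to Kavita's issue by representation.
The 1/4 is divided into 2 equal shares of 1/8 among Hemant, Manoj.
Hemant is living and takes 1/8.
Manoj is living and takes 1/8.
Chetan predeceased; the 1/4 allotted to Chetan's branch passes to Chetan's issue by representation.
The 1/4 is divided into 3 equal shares of 1/12 among Lakshmi, Tarun, Sarita.
Lakshmi is living and takes 1/12.
Tarun is living and takes 1/12.
Sarita is living and takes 1/12.
Yamini is living and takes 1/4.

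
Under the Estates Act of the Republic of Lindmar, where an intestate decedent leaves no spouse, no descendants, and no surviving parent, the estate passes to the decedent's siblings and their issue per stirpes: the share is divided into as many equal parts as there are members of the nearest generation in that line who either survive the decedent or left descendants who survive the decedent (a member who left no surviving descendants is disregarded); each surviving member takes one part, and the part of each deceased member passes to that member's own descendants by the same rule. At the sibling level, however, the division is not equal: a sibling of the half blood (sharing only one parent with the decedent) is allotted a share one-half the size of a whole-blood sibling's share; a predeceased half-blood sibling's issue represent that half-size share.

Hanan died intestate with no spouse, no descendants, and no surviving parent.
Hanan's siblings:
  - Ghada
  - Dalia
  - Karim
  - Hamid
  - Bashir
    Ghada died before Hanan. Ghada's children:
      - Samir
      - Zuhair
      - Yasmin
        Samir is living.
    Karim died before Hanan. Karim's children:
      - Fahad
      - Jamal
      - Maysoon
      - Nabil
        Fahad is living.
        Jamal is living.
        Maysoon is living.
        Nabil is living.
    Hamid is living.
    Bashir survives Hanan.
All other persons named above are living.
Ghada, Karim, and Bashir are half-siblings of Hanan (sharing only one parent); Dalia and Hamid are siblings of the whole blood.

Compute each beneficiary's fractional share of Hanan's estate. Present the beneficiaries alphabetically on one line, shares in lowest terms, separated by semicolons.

Bashir 1/7; Dalia 2/7; Fahad 1/28; Hamid 2/7; Jamal 1/28; Maysoon 1/28; Nabil 1/28; Samir 1/21; Yasmin 1/21; Zuhair 1/21

No spouse, descendants, or parent survives, so the estate passes to Hanan's siblings per stirpes.
Half-blood siblings count for one-half the weight of whole-blood siblings at the initial division.
Dividing 1 in proportion to weights (total weight 7/2): Ghada (weight 1/2) → 1/7; Dalia (weight 1) → 2/7; Karim (weight 1/2) → 1/7; Hamid (weight 1) → 2/7; Bashir (weight 1/2) → 1/7.
Ghada predeceased; the 1/7 allotted to Ghada's branch passes to Ghada's issue by representation.
The 1/7 is divided into 3 equal shares of 1/21 among Samir, Zuhair, Yasmin.
Samir is living and takes 1/21.
Zuhair is living and takes 1/21.
Yasmin is living and takes 1/21.
Dalia is living and takes 2/7.
Karim predeceased; the 1/7 allotted to Karim's branch passes to Karim's issue by representation.
The 1/7 is divided into 4 equal shares of 1/28 among Fahad, Jamal, Maysoon, Nabil.
Fahad is living and takes 1/28.
Jamal is living and takes 1/28.
Maysoon is living and takes 1/28.
Nabil is living and takes 1/28.
Hamid is living and takes 2/7.
Bashir is living and takes 1/7.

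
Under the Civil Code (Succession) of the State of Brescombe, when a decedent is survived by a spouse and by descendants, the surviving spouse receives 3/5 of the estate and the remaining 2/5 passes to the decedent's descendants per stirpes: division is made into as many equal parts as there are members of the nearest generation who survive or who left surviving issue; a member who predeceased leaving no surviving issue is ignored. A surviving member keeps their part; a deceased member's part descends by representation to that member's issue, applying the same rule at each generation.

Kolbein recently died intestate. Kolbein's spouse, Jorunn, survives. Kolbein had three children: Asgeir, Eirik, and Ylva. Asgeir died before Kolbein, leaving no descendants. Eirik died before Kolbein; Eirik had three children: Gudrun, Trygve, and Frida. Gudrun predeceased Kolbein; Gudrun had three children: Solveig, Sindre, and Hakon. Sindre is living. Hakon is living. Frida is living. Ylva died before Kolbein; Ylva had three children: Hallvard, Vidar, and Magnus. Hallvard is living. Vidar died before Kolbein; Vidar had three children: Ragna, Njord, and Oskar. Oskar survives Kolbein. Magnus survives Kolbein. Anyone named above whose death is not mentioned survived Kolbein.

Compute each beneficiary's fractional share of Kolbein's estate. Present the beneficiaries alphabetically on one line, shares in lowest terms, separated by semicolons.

Frida 1/15; Hakon 1/45; Hallvard 1/15; Jorunn 3/5; Magnus 1/15; Njord 1/45; Oskar 1/45; Ragna 1/45; Sindre 1/45; Solveig 1/45; Trygve 1/15

Jorunn, as surviving spouse, takes 3/5.
The remaining 2/5 passes to Kolbein's descendants per stirpes.
Asgeir left no surviving issue, so that branch lapses and is disregarded.
The 2/5 is divided into 2 equal shares of 1/5 among Eirik, Ylva.
Eirik predeceased; the 1/5 allotted to Eirik's branch passes to Eirik's issue by representation.
The 1/5 is divided into 3 equal shares of 1/15 among Gudrun, Trygve, Frida.
Gudrun predeceased; the 1/15 allotted to Gudrun's branch passes to Gudrun's issue by representation.
The 1/15 is divided into 3 equal shares of 1/45 among Solveig, Sindre, Hakon.
Solveig is living and takes 1/45.
Sindre is living and takes 1/45.
Hakon is living and takes 1/45.
Trygve is living and takes 1/15.
Frida is living and takes 1/15.
Ylva predeceased; the 1/5 allotted to Ylva's branch passes to Ylva's issue by representation.
The 1/5 is divided into 3 equal shares of 1/15 among Hallvard, Vidar, Magnus.
Hallvard is living and takes 1/15.
Vidar predeceased; the 1/15 allotted to Vidar's branch passes to Vidar's issue by representation.
The 1/15 is divided into 3 equal shares of 1/45 among Ragna, Njord, Oskar.
Ragna is living and takes 1/45.
Njord is living and takes 1/45.
Oskar is living and takes 1/45.
Magnus is living and takes 1/15.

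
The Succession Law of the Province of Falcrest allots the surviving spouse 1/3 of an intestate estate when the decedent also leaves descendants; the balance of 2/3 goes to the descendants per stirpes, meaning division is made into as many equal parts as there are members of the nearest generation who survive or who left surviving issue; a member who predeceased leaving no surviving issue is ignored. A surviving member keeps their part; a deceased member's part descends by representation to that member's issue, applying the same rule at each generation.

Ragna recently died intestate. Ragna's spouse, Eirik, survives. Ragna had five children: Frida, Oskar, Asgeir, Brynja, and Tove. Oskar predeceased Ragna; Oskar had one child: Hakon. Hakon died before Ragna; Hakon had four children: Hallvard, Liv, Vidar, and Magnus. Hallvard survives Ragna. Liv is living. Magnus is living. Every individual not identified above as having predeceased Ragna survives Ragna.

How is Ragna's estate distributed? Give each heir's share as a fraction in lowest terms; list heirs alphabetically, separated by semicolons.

Eirik, as surviving spouse, takes 1/3.
The remaining 2/3 passes to Ragna's descendants per stirpes.
The 2/3 is divided into 5 equal shares of 2/15 among Frida, Oskar, Asgeir, Brynja, Tove.
Frida is living and takes 2/15.
Oskar predeceased; the 2/15 allotted to Oskar's branch passes to Oskar's issue by representation.
Hakon's line is the sole branch at this level, so the full 2/15 passes to Hakon's issue by representation.
The 2/15 is divided into 4 equal shares of 1/30 among Hallvard, Liv, Vidar, Magnus.
Hallvard is living and takes 1/30.
Liv is living and takes 1/30.
Vidar is living and takes 1/30.
Magnus is living and takes 1/30.
Asgeir is living and takes 2/15.
Brynja is living and takes 2/15.
Tove is living and takes 2/15.

Asgeir 2/15; Brynja 2/15; Eirik 1/3; Frida 2/15; Hallvard 1/30; Liv 1/30; Magnus 1/30; Tove 2/15; Vidar 1/30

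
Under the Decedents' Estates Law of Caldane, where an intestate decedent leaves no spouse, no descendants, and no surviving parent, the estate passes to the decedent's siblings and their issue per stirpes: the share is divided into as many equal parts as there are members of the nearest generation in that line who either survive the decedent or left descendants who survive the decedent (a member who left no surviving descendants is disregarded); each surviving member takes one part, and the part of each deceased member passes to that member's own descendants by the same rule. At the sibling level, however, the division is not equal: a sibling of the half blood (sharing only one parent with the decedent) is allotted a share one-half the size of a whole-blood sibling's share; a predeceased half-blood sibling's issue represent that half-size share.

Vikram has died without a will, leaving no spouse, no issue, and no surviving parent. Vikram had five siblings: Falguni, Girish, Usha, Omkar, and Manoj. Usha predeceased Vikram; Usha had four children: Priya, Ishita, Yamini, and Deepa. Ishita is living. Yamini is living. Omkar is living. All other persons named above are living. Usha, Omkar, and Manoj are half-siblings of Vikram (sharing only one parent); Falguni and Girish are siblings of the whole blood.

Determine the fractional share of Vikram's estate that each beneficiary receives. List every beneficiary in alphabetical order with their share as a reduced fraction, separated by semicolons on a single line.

No spouse, descendants, or parent survives, so the estate passes to Vikram's siblings per stirpes.
Half-blood siblings count for one-half the weight of whole-blood siblings at the initial division.
Dividing 1 in proportion to weights (total weight 7/2): Falguni (weight 1) → 2/7; Girish (weight 1) → 2/7; Usha (weight 1/2) → 1/7; Omkar (weight 1/2) → 1/7; Manoj (weight 1/2) → 1/7.
Falguni is living and takes 2/7.
Girish is living and takes 2/7.
Usha predeceased; the 1/7 allotted to Usha's branch passes to Usha's issue by representation.
The 1/7 is divided into 4 equal shares of 1/28 among Priya, Ishita, Yamini, Deepa.
Priya is living and takes 1/28.
Ishita is living and takes 1/28.
Yamini is living and takes 1/28.
Deepa is living and takes 1/28.
Omkar is living and takes 1/7.
Manoj is living and takes 1/7.

Deepa 1/28; Falguni 2/7; Girish 2/7; Ishita 1/28; Manoj 1/7; Omkar 1/7; Priya 1/28; Yamini 1/28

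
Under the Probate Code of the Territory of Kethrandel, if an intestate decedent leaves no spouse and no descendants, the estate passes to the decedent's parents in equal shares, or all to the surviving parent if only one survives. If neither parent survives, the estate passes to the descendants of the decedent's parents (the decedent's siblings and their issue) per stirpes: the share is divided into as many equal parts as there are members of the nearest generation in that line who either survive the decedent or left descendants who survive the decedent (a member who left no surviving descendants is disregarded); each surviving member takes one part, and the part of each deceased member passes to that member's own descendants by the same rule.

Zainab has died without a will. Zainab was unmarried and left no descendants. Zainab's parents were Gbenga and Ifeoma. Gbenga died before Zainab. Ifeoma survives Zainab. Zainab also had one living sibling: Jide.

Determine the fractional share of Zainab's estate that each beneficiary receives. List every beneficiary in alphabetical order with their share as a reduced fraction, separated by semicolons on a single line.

Only one parent, Ifeoma, survives, so Ifeoma takes the entire estate. The siblings take nothing because a surviving parent has priority.

Ifeoma 1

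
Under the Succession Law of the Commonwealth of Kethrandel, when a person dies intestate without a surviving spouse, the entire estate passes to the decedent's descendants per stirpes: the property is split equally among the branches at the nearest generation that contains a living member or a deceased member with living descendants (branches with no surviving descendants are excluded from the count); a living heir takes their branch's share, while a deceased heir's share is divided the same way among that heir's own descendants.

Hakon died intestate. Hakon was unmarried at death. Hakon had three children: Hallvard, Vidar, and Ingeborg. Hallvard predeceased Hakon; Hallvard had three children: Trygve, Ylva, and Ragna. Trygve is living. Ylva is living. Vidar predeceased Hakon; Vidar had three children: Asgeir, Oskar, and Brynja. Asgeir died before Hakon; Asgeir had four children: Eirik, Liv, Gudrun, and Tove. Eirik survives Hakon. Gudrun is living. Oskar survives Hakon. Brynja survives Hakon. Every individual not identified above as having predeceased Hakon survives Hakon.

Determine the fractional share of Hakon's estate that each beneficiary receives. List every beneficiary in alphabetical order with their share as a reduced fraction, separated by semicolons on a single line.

There is no surviving spouse, so the entire estate passes to Hakon's descendants per stirpes.
The estate is divided into 3 equal shares of 1/3 among Hallvard, Vidar, Ingeborg.
Hallvard predeceased; the 1/3 allotted to Hallvard's branch passes to Hallvard's issue by representation.
The 1/3 is divided into 3 equal shares of 1/9 among Trygve, Ylva, Ragna.
Trygve is living and takes 1/9.
Ylva is living and takes 1/9.
Ragna is living and takes 1/9.
Vidar predeceased; the 1/3 allotted to Vidar's branch passes to Vidar's issue by representation.
The 1/3 is divided into 3 equal shares of 1/9 among Asgeir, Oskar, Brynja.
Asgeir predeceased; the 1/9 allotted to Asgeir's branch passes to Asgeir's issue by representation.
The 1/9 is divided into 4 equal shares of 1/36 among Eirik, Liv, Gudrun, Tove.
Eirik is living and takes 1/36.
Liv is living and takes 1/36.
Gudrun is living and takes 1/36.
Tove is living and takes 1/36.
Oskar is living and takes 1/9.
Brynja is living and takes 1/9.
Ingeborg is living and takes 1/3.

Brynja 1/9; Eirik 1/36; Gudrun 1/36; Ingeborg 1/3; Liv 1/36; Oskar 1/9; Ragna 1/9; Tove 1/36; Trygve 1/9; Ylva 1/9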